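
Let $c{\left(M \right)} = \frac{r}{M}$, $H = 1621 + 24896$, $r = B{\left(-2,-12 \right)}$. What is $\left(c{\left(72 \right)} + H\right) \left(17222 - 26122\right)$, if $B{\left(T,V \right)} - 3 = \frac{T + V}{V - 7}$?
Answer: $- \frac{80712602575}{342} \approx -2.36 \cdot 10^{8}$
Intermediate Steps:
$B{\left(T,V \right)} = 3 + \frac{T + V}{-7 + V}$ ($B{\left(T,V \right)} = 3 + \frac{T + V}{V - 7} = 3 + \frac{T + V}{-7 + V}$)
$r = \frac{71}{19}$ ($r = \frac{-21 - 2 + 4 \left(-12\right)}{-7 - 12} = \frac{-21 - 2 - 48}{-19} = \left(- \frac{1}{19}\right) \left(-71\right) = \frac{71}{19} \approx 3.7368$)
$H = 26517$
$c{\left(M \right)} = \frac{71}{19 M}$
$\left(c{\left(72 \right)} + H\right) \left(17222 - 26122\right) = \left(\frac{71}{19 \cdot 72} + 26517\right) \left(17222 - 26122\right) = \left(\frac{71}{19} \cdot \frac{1}{72} + 26517\right) \left(-8900\right) = \left(\frac{71}{1368} + 26517\right) \left(-8900\right) = \frac{36275327}{1368} \left(-8900\right) = - \frac{80712602575}{342}$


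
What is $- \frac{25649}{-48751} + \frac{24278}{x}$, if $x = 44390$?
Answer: $\frac{1161067944}{1082028445} \approx 1.073$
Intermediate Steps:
$- \frac{25649}{-48751} + \frac{24278}{x} = - \frac{25649}{-48751} + \frac{24278}{44390} = \left(-25649\right) \left(- \frac{1}{48751}\right) + 24278 \cdot \frac{1}{44390} = \frac{25649}{48751} + \frac{12139}{22195} = \frac{1161067944}{1082028445}$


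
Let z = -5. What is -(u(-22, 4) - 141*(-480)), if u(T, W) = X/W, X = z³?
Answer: -270595/4 ≈ -67649.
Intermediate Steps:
X = -125 (X = (-5)³ = -125)
u(T, W) = -125/W
-(u(-22, 4) - 141*(-480)) = -(-125/4 - 141*(-480)) = -(-125*¼ + 67680) = -(-125/4 + 67680) = -1*270595/4 = -270595/4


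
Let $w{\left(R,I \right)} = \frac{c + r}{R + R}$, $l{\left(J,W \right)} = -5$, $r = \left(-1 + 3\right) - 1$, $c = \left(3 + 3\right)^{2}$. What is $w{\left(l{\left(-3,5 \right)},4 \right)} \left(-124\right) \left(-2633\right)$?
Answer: $- \frac{6040102}{5} \approx -1.208 \cdot 10^{6}$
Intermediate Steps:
$c = 36$ ($c = 6^{2} = 36$)
$r = 1$ ($r = 2 - 1 = 1$)
$w{\left(R,I \right)} = \frac{37}{2 R}$ ($w{\left(R,I \right)} = \frac{36 + 1}{R + R} = \frac{37}{2 R}$)
$w{\left(l{\left(-3,5 \right)},4 \right)} \left(-124\right) \left(-2633\right) = \frac{37}{2 \left(-5\right)} \left(-124\right) \left(-2633\right) = \frac{37}{2} \left(- \frac{1}{5}\right) \left(-124\right) \left(-2633\right) = \left(- \frac{37}{10}\right) \left(-124\right) \left(-2633\right) = \frac{2294}{5} \left(-2633\right) = - \frac{6040102}{5}$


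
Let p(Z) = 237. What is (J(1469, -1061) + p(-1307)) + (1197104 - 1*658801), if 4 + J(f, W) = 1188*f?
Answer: 2283708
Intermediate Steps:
J(f, W) = -4 + 1188*f
(J(1469, -1061) + p(-1307)) + (1197104 - 1*658801) = ((-4 + 1188*1469) + 237) + (1197104 - 1*658801) = ((-4 + 1745172) + 237) + (1197104 - 658801) = (1745168 + 237) + 538303 = 1745405 + 538303 = 2283708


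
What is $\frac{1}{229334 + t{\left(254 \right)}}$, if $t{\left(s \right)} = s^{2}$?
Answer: $\frac{1}{293850} \approx 3.4031 \cdot 10^{-6}$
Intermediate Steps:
$\frac{1}{229334 + t{\left(254 \right)}} = \frac{1}{229334 + 254^{2}} = \frac{1}{229334 + 64516} = \frac{1}{293850}$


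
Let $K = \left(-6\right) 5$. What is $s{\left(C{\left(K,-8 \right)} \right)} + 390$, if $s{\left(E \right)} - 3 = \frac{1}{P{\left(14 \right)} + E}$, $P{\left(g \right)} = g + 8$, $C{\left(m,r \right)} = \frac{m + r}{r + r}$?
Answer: $\frac{76643}{195} \approx 393.04$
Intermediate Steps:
$K = -30$
$C{\left(m,r \right)} = \frac{m + r}{2 r}$
$P{\left(g \right)} = 8 + g$
$s{\left(E \right)} = 3 + \frac{1}{22 + E}$ ($s{\left(E \right)} = 3 + \frac{1}{\left(8 + 14\right) + E} = 3 + \frac{1}{22 + E}$)
$s{\left(C{\left(K,-8 \right)} \right)} + 390 = \frac{67 + 3 \frac{-30 - 8}{2 \left(-8\right)}}{22 + \frac{-30 - 8}{2 \left(-8\right)}} + 390 = \frac{67 + 3 \cdot \frac{1}{2} \left(- \frac{1}{8}\right) \left(-38\right)}{22 + \frac{1}{2} \left(- \frac{1}{8}\right) \left(-38\right)} + 390 = \frac{67 + 3 \cdot \frac{19}{8}}{22 + \frac{19}{8}} + 390 = \frac{67 + \frac{57}{8}}{\frac{195}{8}} + 390 = \frac{8}{195} \cdot \frac{593}{8} + 390 = \frac{593}{195} + 390 = \frac{76643}{195}$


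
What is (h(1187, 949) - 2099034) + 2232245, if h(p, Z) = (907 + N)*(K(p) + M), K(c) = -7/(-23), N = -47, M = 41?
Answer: 3880853/23 ≈ 1.6873e+5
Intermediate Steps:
K(c) = 7/23 (K(c) = -7*(-1/23) = 7/23)
h(p, Z) = 817000/23 (h(p, Z) = (907 - 47)*(7/23 + 41) = 860*(950/23) = 817000/23)
(h(1187, 949) - 2099034) + 2232245 = (817000/23 - 2099034) + 2232245 = -47460782/23 + 2232245 = 3880853/23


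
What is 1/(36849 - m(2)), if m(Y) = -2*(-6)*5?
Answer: 1/36789 ≈ 2.7182e-5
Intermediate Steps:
m(Y) = 60 (m(Y) = 12*5 = 60)
1/(36849 - m(2)) = 1/(36849 - 1*60) = 1/(36849 - 60) = 1/36789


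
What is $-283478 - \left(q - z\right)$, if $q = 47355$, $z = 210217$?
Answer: $-120616$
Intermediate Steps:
$-283478 - \left(q - z\right) = -283478 + \left(210217 - 47355\right) = -283478 + 162862 = -120616$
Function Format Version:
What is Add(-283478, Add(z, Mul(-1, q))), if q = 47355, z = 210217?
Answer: -120616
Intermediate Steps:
Add(-283478, Add(z, Mul(-1, q))) = Add(-283478, Add(210217, Mul(-1, 47355))) = Add(-283478, Add(210217, -47355)) = Add(-283478, 162862) = -120616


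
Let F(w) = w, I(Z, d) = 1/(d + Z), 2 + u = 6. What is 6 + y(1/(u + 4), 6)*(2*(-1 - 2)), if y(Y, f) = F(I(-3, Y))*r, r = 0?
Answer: 6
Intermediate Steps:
u = 4 (u = -2 + 6 = 4)
I(Z, d) = 1/(Z + d)
y(Y, f) = 0 (y(Y, f) = 0/(-3 + Y) = 0)
6 + y(1/(u + 4), 6)*(2*(-1 - 2)) = 6 + 0*(2*(-1 - 2)) = 6 + 0*(2*(-3)) = 6 + 0*(-6) = 6 + 0 = 6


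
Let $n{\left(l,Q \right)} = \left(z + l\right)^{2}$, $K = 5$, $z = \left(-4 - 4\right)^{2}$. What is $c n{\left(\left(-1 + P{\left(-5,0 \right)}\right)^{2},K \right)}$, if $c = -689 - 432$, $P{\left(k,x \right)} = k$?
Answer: $-11210000$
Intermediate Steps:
$z = 64$ ($z = \left(-8\right)^{2} = 64$)
$n{\left(l,Q \right)} = \left(64 + l\right)^{2}$
$c = -1121$ ($c = -689 - 432 = -1121$)
$c n{\left(\left(-1 + P{\left(-5,0 \right)}\right)^{2},K \right)} = - 1121 \left(64 + \left(-1 - 5\right)^{2}\right)^{2} = - 1121 \left(64 + \left(-6\right)^{2}\right)^{2} = - 1121 \left(64 + 36\right)^{2} = - 1121 \cdot 100^{2} = \left(-1121\right) 10000 = -11210000$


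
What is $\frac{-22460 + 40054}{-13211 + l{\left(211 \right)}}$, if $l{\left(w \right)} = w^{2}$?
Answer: $\frac{8797}{15655} \approx 0.56193$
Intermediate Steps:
$\frac{-22460 + 40054}{-13211 + l{\left(211 \right)}} = \frac{-22460 + 40054}{-13211 + 211^{2}} = \frac{17594}{-13211 + 44521} = \frac{17594}{31310} = 17594 \cdot \frac{1}{31310} = \frac{8797}{15655}$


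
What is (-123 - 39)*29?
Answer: -4698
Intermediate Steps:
(-123 - 39)*29 = -162*29 = -4698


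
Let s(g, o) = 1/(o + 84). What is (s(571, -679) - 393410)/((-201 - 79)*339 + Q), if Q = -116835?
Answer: 78026317/41998075 ≈ 1.8579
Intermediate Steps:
s(g, o) = 1/(84 + o)
(s(571, -679) - 393410)/((-201 - 79)*339 + Q) = (1/(84 - 679) - 393410)/((-201 - 79)*339 - 116835) = (1/(-595) - 393410)/(-280*339 - 116835) = (-1/595 - 393410)/(-94920 - 116835) = -234078951/595/(-211755) = -234078951/595*(-1/211755) = 78026317/41998075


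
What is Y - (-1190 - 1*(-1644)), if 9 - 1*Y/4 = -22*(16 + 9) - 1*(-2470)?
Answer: -8098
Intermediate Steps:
Y = -7644 (Y = 36 - 4*(-22*(16 + 9) - 1*(-2470)) = 36 - 4*(-22*25 + 2470) = 36 - 4*(-550 + 2470) = 36 - 4*1920 = 36 - 7680 = -7644)
Y - (-1190 - 1*(-1644)) = -7644 - (-1190 - 1*(-1644)) = -7644 - (-1190 + 1644) = -7644 - 1*454 = -7644 - 454 = -8098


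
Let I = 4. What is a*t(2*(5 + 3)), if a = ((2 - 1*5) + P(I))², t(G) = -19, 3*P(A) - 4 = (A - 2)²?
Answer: -19/9 ≈ -2.1111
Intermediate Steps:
P(A) = 4/3 + (-2 + A)²/3 (P(A) = 4/3 + (A - 2)²/3 = 4/3 + (-2 + A)²/3)
a = ⅑ (a = ((2 - 1*5) + (4/3 + (-2 + 4)²/3))² = ((2 - 5) + (4/3 + (⅓)*2²))² = (-3 + (4/3 + (⅓)*4))² = (-3 + (4/3 + 4/3))² = (-3 + 8/3)² = (-⅓)² = ⅑ ≈ 0.11111)
a*t(2*(5 + 3)) = (⅑)*(-19) = -19/9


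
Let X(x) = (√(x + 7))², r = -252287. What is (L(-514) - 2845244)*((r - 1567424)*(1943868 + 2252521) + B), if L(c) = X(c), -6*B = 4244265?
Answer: 43461538243470781663/2 ≈ 2.1731e+19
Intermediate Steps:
B = -1414755/2 (B = -⅙*4244265 = -1414755/2 ≈ -7.0738e+5)
X(x) = 7 + x (X(x) = (√(7 + x))² = 7 + x)
L(c) = 7 + c
(L(-514) - 2845244)*((r - 1567424)*(1943868 + 2252521) + B) = ((7 - 514) - 2845244)*((-252287 - 1567424)*(1943868 + 2252521) - 1414755/2) = (-507 - 2845244)*(-1819711*4196389 - 1414755/2) = -2845751*(-7636215223579 - 1414755/2) = -2845751*(-15272431861913/2) = 43461538243470781663/2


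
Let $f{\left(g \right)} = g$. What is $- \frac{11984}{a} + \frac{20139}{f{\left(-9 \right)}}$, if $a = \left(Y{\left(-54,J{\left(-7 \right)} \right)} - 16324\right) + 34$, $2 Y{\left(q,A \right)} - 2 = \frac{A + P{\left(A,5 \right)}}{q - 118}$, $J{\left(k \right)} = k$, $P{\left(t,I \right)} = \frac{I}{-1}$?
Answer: $- \frac{9400820891}{4202553} \approx -2236.9$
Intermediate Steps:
$P{\left(t,I \right)} = - I$ ($P{\left(t,I \right)} = I \left(-1\right) = - I$)
$Y{\left(q,A \right)} = 1 + \frac{-5 + A}{2 \left(-118 + q\right)}$ ($Y{\left(q,A \right)} = 1 + \frac{\left(A - 5\right) \frac{1}{q - 118}}{2} = 1 + \frac{\left(A - 5\right) \frac{1}{-118 + q}}{2} = 1 + \frac{\left(-5 + A\right) \frac{1}{-118 + q}}{2} = 1 + \frac{\frac{1}{-118 + q} \left(-5 + A\right)}{2} = 1 + \frac{-5 + A}{2 \left(-118 + q\right)}$)
$a = - \frac{1400851}{86}$ ($a = \left(\frac{-241 - 7 + 2 \left(-54\right)}{2 \left(-118 - 54\right)} - 16324\right) + 34 = \left(\frac{-241 - 7 - 108}{2 \left(-172\right)} - 16324\right) + 34 = \left(\frac{1}{2} \left(- \frac{1}{172}\right) \left(-356\right) - 16324\right) + 34 = \left(\frac{89}{86} - 16324\right) + 34 = - \frac{1403775}{86} + 34 = - \frac{1400851}{86} \approx -16289.0$)
$- \frac{11984}{a} + \frac{20139}{f{\left(-9 \right)}} = - \frac{11984}{- \frac{1400851}{86}} + \frac{20139}{-9} = \left(-11984\right) \left(- \frac{86}{1400851}\right) + 20139 \left(- \frac{1}{9}\right) = \frac{1030624}{1400851} - \frac{6713}{3} = - \frac{9400820891}{4202553}$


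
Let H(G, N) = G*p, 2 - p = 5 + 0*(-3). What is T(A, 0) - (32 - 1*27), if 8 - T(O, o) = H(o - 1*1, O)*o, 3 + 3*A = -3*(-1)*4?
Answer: 3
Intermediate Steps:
p = -3 (p = 2 - (5 + 0*(-3)) = 2 - (5 + 0) = 2 - 1*5 = 2 - 5 = -3)
A = 3 (A = -1 + (-3*(-1)*4)/3 = -1 + (3*4)/3 = -1 + (⅓)*12 = -1 + 4 = 3)
H(G, N) = -3*G (H(G, N) = G*(-3) = -3*G)
T(O, o) = 8 - o*(3 - 3*o) (T(O, o) = 8 - (-3*(o - 1*1))*o = 8 - (-3*(o - 1))*o = 8 - (-3*(-1 + o))*o = 8 - (3 - 3*o)*o = 8 - o*(3 - 3*o))
T(A, 0) - (32 - 1*27) = (8 + 3*0*(-1 + 0)) - (32 - 1*27) = (8 + 3*0*(-1)) - (32 - 27) = (8 + 0) - 1*5 = 8 - 5 = 3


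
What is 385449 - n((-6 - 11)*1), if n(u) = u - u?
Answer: 385449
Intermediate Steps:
n(u) = 0
385449 - n((-6 - 11)*1) = 385449 - 1*0 = 385449 + 0 = 385449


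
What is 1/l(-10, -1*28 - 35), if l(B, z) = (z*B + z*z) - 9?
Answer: 1/4590 ≈ 0.00021786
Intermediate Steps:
l(B, z) = -9 + z² + B*z (l(B, z) = (B*z + z²) - 9 = (z² + B*z) - 9 = -9 + z² + B*z)
1/l(-10, -1*28 - 35) = 1/(-9 + (-1*28 - 35)² - 10*(-1*28 - 35)) = 1/(-9 + (-28 - 35)² - 10*(-28 - 35)) = 1/(-9 + (-63)² - 10*(-63)) = 1/(-9 + 3969 + 630) = 1/4590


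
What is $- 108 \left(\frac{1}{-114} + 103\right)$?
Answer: $- \frac{211338}{19} \approx -11123.0$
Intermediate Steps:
$- 108 \left(\frac{1}{-114} + 103\right) = - 108 \left(- \frac{1}{114} + 103\right) = \left(-108\right) \frac{11741}{114} = - \frac{211338}{19}$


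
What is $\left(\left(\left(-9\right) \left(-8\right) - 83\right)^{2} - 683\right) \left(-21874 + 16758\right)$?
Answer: $2875192$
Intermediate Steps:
$\left(\left(\left(-9\right) \left(-8\right) - 83\right)^{2} - 683\right) \left(-21874 + 16758\right) = \left(\left(72 - 83\right)^{2} - 683\right) \left(-5116\right) = \left(\left(-11\right)^{2} - 683\right) \left(-5116\right) = \left(121 - 683\right) \left(-5116\right) = \left(-562\right) \left(-5116\right) = 2875192$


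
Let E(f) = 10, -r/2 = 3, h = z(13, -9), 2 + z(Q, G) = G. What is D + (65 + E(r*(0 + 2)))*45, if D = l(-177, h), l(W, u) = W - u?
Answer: 3209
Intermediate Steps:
z(Q, G) = -2 + G
h = -11 (h = -2 - 9 = -11)
r = -6 (r = -2*3 = -6)
D = -166 (D = -177 - 1*(-11) = -177 + 11 = -166)
D + (65 + E(r*(0 + 2)))*45 = -166 + (65 + 10)*45 = -166 + 75*45 = -166 + 3375 = 3209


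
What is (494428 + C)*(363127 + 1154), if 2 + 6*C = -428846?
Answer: 154073863220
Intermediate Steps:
C = -214424/3 (C = -⅓ + (⅙)*(-428846) = -⅓ - 214423/3 = -214424/3 ≈ -71475.)
(494428 + C)*(363127 + 1154) = (494428 - 214424/3)*(363127 + 1154) = (1268860/3)*364281 = 154073863220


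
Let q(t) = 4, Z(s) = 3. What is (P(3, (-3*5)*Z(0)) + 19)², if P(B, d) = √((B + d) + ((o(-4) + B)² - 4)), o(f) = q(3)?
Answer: (19 + √3)² ≈ 429.82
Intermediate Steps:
o(f) = 4
P(B, d) = √(-4 + B + d + (4 + B)²) (P(B, d) = √((B + d) + ((4 + B)² - 4)) = √((B + d) + (-4 + (4 + B)²)) = √(-4 + B + d + (4 + B)²))
(P(3, (-3*5)*Z(0)) + 19)² = (√(-4 + 3 - 3*5*3 + (4 + 3)²) + 19)² = (√(-4 + 3 - 15*3 + 7²) + 19)² = (√(-4 + 3 - 45 + 49) + 19)² = (√3 + 19)² = (19 + √3)²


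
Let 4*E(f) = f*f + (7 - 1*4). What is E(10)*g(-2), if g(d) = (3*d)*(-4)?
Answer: 618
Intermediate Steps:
E(f) = ¾ + f²/4 (E(f) = (f*f + (7 - 1*4))/4 = (f² + (7 - 4))/4 = (f² + 3)/4 = (3 + f²)/4 = ¾ + f²/4)
g(d) = -12*d
E(10)*g(-2) = (¾ + (¼)*10²)*(-12*(-2)) = (¾ + (¼)*100)*24 = (¾ + 25)*24 = (103/4)*24 = 618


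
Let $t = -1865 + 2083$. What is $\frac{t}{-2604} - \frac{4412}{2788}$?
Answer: $- \frac{1512079}{907494} \approx -1.6662$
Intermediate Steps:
$t = 218$
$\frac{t}{-2604} - \frac{4412}{2788} = \frac{218}{-2604} - \frac{4412}{2788} = 218 \left(- \frac{1}{2604}\right) - \frac{1103}{697} = - \frac{109}{1302} - \frac{1103}{697} = - \frac{1512079}{907494}$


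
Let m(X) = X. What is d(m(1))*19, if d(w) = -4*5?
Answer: -380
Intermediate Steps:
d(w) = -20
d(m(1))*19 = -20*19 = -380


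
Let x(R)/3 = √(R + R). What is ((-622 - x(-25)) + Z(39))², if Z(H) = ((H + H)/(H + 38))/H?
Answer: 2290975614/5929 + 1436760*I*√2/77 ≈ 3.864e+5 + 26388.0*I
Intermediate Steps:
x(R) = 3*√2*√R (x(R) = 3*√(R + R) = 3*√(2*R) = 3*(√2*√R) = 3*√2*√R)
Z(H) = 2/(38 + H) (Z(H) = ((2*H)/(38 + H))/H = (2*H/(38 + H))/H = 2/(38 + H))
((-622 - x(-25)) + Z(39))² = ((-622 - 3*√2*√(-25)) + 2/(38 + 39))² = ((-622 - 3*√2*5*I) + 2/77)² = ((-622 - 15*I*√2) + 2*(1/77))² = ((-622 - 15*I*√2) + 2/77)² = (-47892/77 - 15*I*√2)²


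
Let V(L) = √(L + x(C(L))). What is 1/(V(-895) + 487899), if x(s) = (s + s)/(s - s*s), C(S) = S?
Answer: 1055936/515190120401 - 8*I*√311857/35548118307669 ≈ 2.0496e-6 - 1.2568e-10*I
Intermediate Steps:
x(s) = 2*s/(s - s²) (x(s) = (2*s)/(s - s²) = 2*s/(s - s²))
V(L) = √(L - 2/(-1 + L))
1/(V(-895) + 487899) = 1/(√((-2 - 895*(-1 - 895))/(-1 - 895)) + 487899) = 1/(√((-2 - 895*(-896))/(-896)) + 487899) = 1/(√(-(-2 + 801920)/896) + 487899) = 1/(√(-1/896*801918) + 487899) = 1/(√(-400959/448) + 487899) = 1/(3*I*√311857/56 + 487899) = 1/(487899 + 3*I*√311857/56)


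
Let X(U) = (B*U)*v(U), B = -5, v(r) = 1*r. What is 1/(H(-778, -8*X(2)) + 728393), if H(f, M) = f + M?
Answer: 1/727775 ≈ 1.3741e-6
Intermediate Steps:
v(r) = r
X(U) = -5*U² (X(U) = (-5*U)*U = -5*U²)
H(f, M) = M + f
1/(H(-778, -8*X(2)) + 728393) = 1/((-(-40)*2² - 778) + 728393) = 1/((-(-40)*4 - 778) + 728393) = 1/((-8*(-20) - 778) + 728393) = 1/((160 - 778) + 728393) = 1/(-618 + 728393) = 1/727775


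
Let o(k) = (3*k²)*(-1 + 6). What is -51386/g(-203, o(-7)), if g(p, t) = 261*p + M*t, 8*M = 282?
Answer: 205544/108297 ≈ 1.8980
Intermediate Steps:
M = 141/4 (M = (⅛)*282 = 141/4 ≈ 35.250)
o(k) = 15*k² (o(k) = (3*k²)*5 = 15*k²)
g(p, t) = 261*p + 141*t/4
-51386/g(-203, o(-7)) = -51386/(261*(-203) + 141*(15*(-7)²)/4) = -51386/(-52983 + 141*(15*49)/4) = -51386/(-52983 + (141/4)*735) = -51386/(-52983 + 103635/4) = -51386/(-108297/4) = -51386*(-4/108297) = 205544/108297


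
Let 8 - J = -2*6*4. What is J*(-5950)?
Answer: -333200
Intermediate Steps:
J = 56 (J = 8 - (-2*6)*4 = 8 - (-12)*4 = 8 - 1*(-48) = 8 + 48 = 56)
J*(-5950) = 56*(-5950) = -333200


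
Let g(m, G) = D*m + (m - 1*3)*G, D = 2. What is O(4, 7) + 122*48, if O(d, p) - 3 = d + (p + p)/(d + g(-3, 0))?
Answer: 5856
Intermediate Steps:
g(m, G) = 2*m + G*(-3 + m) (g(m, G) = 2*m + (m - 1*3)*G = 2*m + (m - 3)*G = 2*m + (-3 + m)*G = 2*m + G*(-3 + m))
O(d, p) = 3 + d + 2*p/(-6 + d) (O(d, p) = 3 + (d + (p + p)/(d + (-3*0 + 2*(-3) + 0*(-3)))) = 3 + (d + (2*p)/(d + (0 - 6 + 0))) = 3 + (d + (2*p)/(d - 6)) = 3 + (d + (2*p)/(-6 + d)) = 3 + (d + 2*p/(-6 + d)) = 3 + d + 2*p/(-6 + d))
O(4, 7) + 122*48 = (-18 + 4² - 3*4 + 2*7)/(-6 + 4) + 122*48 = (-18 + 16 - 12 + 14)/(-2) + 5856 = -½*0 + 5856 = 0 + 5856 = 5856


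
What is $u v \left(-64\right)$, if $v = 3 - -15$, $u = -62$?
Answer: $71424$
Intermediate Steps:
$v = 18$ ($v = 3 + 15 = 18$)
$u v \left(-64\right) = \left(-62\right) 18 \left(-64\right) = \left(-1116\right) \left(-64\right) = 71424$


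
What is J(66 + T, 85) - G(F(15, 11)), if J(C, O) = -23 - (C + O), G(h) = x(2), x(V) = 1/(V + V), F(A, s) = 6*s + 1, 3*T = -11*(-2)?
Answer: -2179/12 ≈ -181.58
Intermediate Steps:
T = 22/3 (T = (-11*(-2))/3 = (1/3)*22 = 22/3 ≈ 7.3333)
F(A, s) = 1 + 6*s
x(V) = 1/(2*V)
G(h) = 1/4 (G(h) = (1/2)/2 = (1/2)*(1/2) = 1/4)
J(C, O) = -23 - C - O (J(C, O) = -23 + (-C - O) = -23 - C - O)
J(66 + T, 85) - G(F(15, 11)) = (-23 - (66 + 22/3) - 1*85) - 1*1/4 = (-23 - 1*220/3 - 85) - 1/4 = (-23 - 220/3 - 85) - 1/4 = -544/3 - 1/4 = -2179/12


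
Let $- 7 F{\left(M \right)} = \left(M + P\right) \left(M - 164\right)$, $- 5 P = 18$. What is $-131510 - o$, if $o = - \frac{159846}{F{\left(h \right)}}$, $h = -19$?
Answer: $- \frac{908363300}{6893} \approx -1.3178 \cdot 10^{5}$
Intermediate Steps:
$P = - \frac{18}{5}$ ($P = \left(- \frac{1}{5}\right) 18 = - \frac{18}{5} \approx -3.6$)
$F{\left(M \right)} = - \frac{\left(-164 + M\right) \left(- \frac{18}{5} + M\right)}{7}$ ($F{\left(M \right)} = - \frac{\left(M - \frac{18}{5}\right) \left(M - 164\right)}{7} = - \frac{\left(- \frac{18}{5} + M\right) \left(-164 + M\right)}{7} = - \frac{\left(-164 + M\right) \left(- \frac{18}{5} + M\right)}{7}$)
$o = \frac{1864870}{6893}$ ($o = - \frac{159846}{- \frac{2952}{35} - \frac{\left(-19\right)^{2}}{7} + \frac{838}{35} \left(-19\right)} = - \frac{159846}{- \frac{2952}{35} - \frac{361}{7} - \frac{15922}{35}} = - \frac{159846}{- \frac{20679}{35}} = \left(-159846\right) \left(- \frac{35}{20679}\right) = \frac{1864870}{6893} \approx 270.55$)
$-131510 - o = -131510 - \frac{1864870}{6893} = - \frac{908363300}{6893}$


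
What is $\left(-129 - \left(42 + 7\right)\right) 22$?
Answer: $-3916$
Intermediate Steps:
$\left(-129 - \left(42 + 7\right)\right) 22 = \left(-129 - 49\right) 22 = \left(-178\right) 22 = -3916$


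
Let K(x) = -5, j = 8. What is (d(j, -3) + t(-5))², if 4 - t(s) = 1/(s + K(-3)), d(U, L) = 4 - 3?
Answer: 2601/100 ≈ 26.010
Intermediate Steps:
d(U, L) = 1
t(s) = 4 - 1/(-5 + s) (t(s) = 4 - 1/(s - 5) = 4 - 1/(-5 + s))
(d(j, -3) + t(-5))² = (1 + (-21 + 4*(-5))/(-5 - 5))² = (1 + (-21 - 20)/(-10))² = (1 - ⅒*(-41))² = (1 + 41/10)² = (51/10)² = 2601/100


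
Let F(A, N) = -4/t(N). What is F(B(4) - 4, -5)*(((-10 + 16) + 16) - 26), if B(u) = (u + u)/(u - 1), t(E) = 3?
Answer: 16/3 ≈ 5.3333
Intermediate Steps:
B(u) = 2*u/(-1 + u) (B(u) = (2*u)/(-1 + u) = 2*u/(-1 + u))
F(A, N) = -4/3
F(B(4) - 4, -5)*(((-10 + 16) + 16) - 26) = -4*(((-10 + 16) + 16) - 26)/3 = -4*((6 + 16) - 26)/3 = -4*(22 - 26)/3 = -4/3*(-4) = 16/3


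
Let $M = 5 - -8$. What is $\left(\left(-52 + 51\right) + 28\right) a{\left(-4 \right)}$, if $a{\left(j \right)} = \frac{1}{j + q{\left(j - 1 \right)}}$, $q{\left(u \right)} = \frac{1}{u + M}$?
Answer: $- \frac{216}{31} \approx -6.9677$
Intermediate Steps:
$M = 13$ ($M = 5 + 8 = 13$)
$q{\left(u \right)} = \frac{1}{13 + u}$ ($q{\left(u \right)} = \frac{1}{u + 13} = \frac{1}{13 + u}$)
$a{\left(j \right)} = \frac{1}{j + \frac{1}{12 + j}}$ ($a{\left(j \right)} = \frac{1}{j + \frac{1}{13 + \left(j - 1\right)}} = \frac{1}{j + \frac{1}{13 + \left(-1 + j\right)}} = \frac{1}{j + \frac{1}{12 + j}}$)
$\left(\left(-52 + 51\right) + 28\right) a{\left(-4 \right)} = \left(\left(-52 + 51\right) + 28\right) \frac{12 - 4}{1 - 4 \left(12 - 4\right)} = \left(-1 + 28\right) \frac{1}{1 - 32} \cdot 8 = 27 \frac{1}{1 - 32} \cdot 8 = 27 \frac{1}{-31} \cdot 8 = 27 \left(\left(- \frac{1}{31}\right) 8\right) = 27 \left(- \frac{8}{31}\right) = - \frac{216}{31}$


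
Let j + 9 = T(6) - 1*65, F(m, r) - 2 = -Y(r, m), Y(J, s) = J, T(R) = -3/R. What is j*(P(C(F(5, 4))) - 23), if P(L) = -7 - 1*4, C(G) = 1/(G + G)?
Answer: 2533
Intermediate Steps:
F(m, r) = 2 - r
C(G) = 1/(2*G)
j = -149/2 (j = -9 + (-3/6 - 1*65) = -9 + (-3*⅙ - 65) = -9 + (-½ - 65) = -9 - 131/2 = -149/2 ≈ -74.500)
P(L) = -11 (P(L) = -7 - 4 = -11)
j*(P(C(F(5, 4))) - 23) = -149*(-11 - 23)/2 = -149/2*(-34) = 2533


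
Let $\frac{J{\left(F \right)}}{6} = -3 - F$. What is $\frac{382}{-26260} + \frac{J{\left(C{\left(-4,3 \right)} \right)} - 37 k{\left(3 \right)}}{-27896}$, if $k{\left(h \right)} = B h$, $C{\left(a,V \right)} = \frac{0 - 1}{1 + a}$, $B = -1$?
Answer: $- \frac{3261483}{183137240} \approx -0.017809$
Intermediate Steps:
$C{\left(a,V \right)} = - \frac{1}{1 + a}$
$k{\left(h \right)} = - h$
$J{\left(F \right)} = -18 - 6 F$ ($J{\left(F \right)} = 6 \left(-3 - F\right) = -18 - 6 F$)
$\frac{382}{-26260} + \frac{J{\left(C{\left(-4,3 \right)} \right)} - 37 k{\left(3 \right)}}{-27896} = \frac{382}{-26260} + \frac{\left(-18 - 6 \left(- \frac{1}{1 - 4}\right)\right) - 37 \left(\left(-1\right) 3\right)}{-27896} = 382 \left(- \frac{1}{26260}\right) + \left(\left(-18 - 6 \left(- \frac{1}{-3}\right)\right) - -111\right) \left(- \frac{1}{27896}\right) = - \frac{191}{13130} + \left(\left(-18 - 6 \left(\left(-1\right) \left(- \frac{1}{3}\right)\right)\right) + 111\right) \left(- \frac{1}{27896}\right) = - \frac{191}{13130} + \left(\left(-18 - 2\right) + 111\right) \left(- \frac{1}{27896}\right) = - \frac{191}{13130} + \left(-20 + 111\right) \left(- \frac{1}{27896}\right) = - \frac{191}{13130} + 91 \left(- \frac{1}{27896}\right) = - \frac{191}{13130} - \frac{91}{27896} = - \frac{3261483}{183137240}$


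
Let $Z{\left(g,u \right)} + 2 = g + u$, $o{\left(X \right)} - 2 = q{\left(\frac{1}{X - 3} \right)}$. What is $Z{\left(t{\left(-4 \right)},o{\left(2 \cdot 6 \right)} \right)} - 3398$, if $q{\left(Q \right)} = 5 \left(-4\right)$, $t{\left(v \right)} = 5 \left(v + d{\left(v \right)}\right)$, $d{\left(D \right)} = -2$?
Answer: $-3448$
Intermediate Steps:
$t{\left(v \right)} = -10 + 5 v$ ($t{\left(v \right)} = 5 \left(v - 2\right) = 5 \left(-2 + v\right) = -10 + 5 v$)
$q{\left(Q \right)} = -20$
$o{\left(X \right)} = -18$ ($o{\left(X \right)} = 2 - 20 = -18$)
$Z{\left(g,u \right)} = -2 + g + u$ ($Z{\left(g,u \right)} = -2 + \left(g + u\right) = -2 + g + u$)
$Z{\left(t{\left(-4 \right)},o{\left(2 \cdot 6 \right)} \right)} - 3398 = \left(-2 + \left(-10 + 5 \left(-4\right)\right) - 18\right) - 3398 = \left(-2 - 30 - 18\right) - 3398 = -50 - 3398 = -3448$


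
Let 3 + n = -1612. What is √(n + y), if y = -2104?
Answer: I*√3719 ≈ 60.984*I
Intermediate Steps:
n = -1615 (n = -3 - 1612 = -1615)
√(n + y) = √(-1615 - 2104) = √(-3719) = I*√3719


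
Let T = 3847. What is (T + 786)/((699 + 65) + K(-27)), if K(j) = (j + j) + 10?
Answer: 4633/720 ≈ 6.4347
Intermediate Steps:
K(j) = 10 + 2*j (K(j) = 2*j + 10 = 10 + 2*j)
(T + 786)/((699 + 65) + K(-27)) = (3847 + 786)/((699 + 65) + (10 + 2*(-27))) = 4633/(764 + (10 - 54)) = 4633/(764 - 44) = 4633/720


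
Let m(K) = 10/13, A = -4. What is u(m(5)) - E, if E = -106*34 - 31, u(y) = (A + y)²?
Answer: 616079/169 ≈ 3645.4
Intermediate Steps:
m(K) = 10/13 (m(K) = 10*(1/13) = 10/13)
u(y) = (-4 + y)²
E = -3635 (E = -3604 - 31 = -3635)
u(m(5)) - E = (-4 + 10/13)² - 1*(-3635) = (-42/13)² + 3635 = 1764/169 + 3635 = 616079/169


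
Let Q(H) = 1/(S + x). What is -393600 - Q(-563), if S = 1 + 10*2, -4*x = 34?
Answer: -9840002/25 ≈ -3.9360e+5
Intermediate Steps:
x = -17/2 (x = -¼*34 = -17/2 ≈ -8.5000)
S = 21 (S = 1 + 20 = 21)
Q(H) = 2/25 (Q(H) = 1/(21 - 17/2) = 1/(25/2) = 2/25)
-393600 - Q(-563) = -393600 - 1*2/25 = -393600 - 2/25 = -9840002/25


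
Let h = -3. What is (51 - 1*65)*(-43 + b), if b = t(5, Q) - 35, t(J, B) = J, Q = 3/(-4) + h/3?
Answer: 1022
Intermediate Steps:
Q = -7/4 (Q = 3/(-4) - 3/3 = 3*(-1/4) - 3*1/3 = -3/4 - 1 = -7/4 ≈ -1.7500)
b = -30 (b = 5 - 35 = -30)
(51 - 1*65)*(-43 + b) = (51 - 1*65)*(-43 - 30) = (51 - 65)*(-73) = -14*(-73) = 1022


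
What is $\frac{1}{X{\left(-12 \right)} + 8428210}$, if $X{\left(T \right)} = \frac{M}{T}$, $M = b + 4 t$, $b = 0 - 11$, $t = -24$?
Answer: $\frac{12}{101138627} \approx 1.1865 \cdot 10^{-7}$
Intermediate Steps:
$b = -11$
$M = -107$ ($M = -11 + 4 \left(-24\right) = -11 - 96 = -107$)
$X{\left(T \right)} = - \frac{107}{T}$
$\frac{1}{X{\left(-12 \right)} + 8428210} = \frac{1}{- \frac{107}{-12} + 8428210} = \frac{1}{\left(-107\right) \left(- \frac{1}{12}\right) + 8428210} = \frac{1}{\frac{107}{12} + 8428210} = \frac{1}{\frac{101138627}{12}} = \frac{12}{101138627}$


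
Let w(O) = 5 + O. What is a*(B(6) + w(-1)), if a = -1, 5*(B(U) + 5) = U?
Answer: -⅕ ≈ -0.20000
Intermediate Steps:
B(U) = -5 + U/5
a*(B(6) + w(-1)) = -((-5 + (⅕)*6) + (5 - 1)) = -((-5 + 6/5) + 4) = -(-19/5 + 4) = -1*⅕ = -⅕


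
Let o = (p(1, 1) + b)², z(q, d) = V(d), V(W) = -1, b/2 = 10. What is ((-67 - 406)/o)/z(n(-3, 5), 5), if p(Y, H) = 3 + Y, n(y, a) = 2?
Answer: 473/576 ≈ 0.82118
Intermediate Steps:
b = 20 (b = 2*10 = 20)
z(q, d) = -1
o = 576 (o = ((3 + 1) + 20)² = (4 + 20)² = 24² = 576)
((-67 - 406)/o)/z(n(-3, 5), 5) = ((-67 - 406)/576)/(-1) = -473*1/576*(-1) = -473/576*(-1) = 473/576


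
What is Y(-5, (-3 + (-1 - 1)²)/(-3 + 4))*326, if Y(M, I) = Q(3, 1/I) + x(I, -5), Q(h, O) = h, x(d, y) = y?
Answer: -652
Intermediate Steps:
Y(M, I) = -2 (Y(M, I) = 3 - 5 = -2)
Y(-5, (-3 + (-1 - 1)²)/(-3 + 4))*326 = -2*326 = -652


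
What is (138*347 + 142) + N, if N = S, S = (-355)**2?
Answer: 174053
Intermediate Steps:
S = 126025
N = 126025
(138*347 + 142) + N = (138*347 + 142) + 126025 = (47886 + 142) + 126025 = 48028 + 126025 = 174053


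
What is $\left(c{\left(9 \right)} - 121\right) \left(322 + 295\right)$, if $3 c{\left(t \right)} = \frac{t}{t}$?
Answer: $- \frac{223354}{3} \approx -74451.0$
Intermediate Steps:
$c{\left(t \right)} = \frac{1}{3}$ ($c{\left(t \right)} = \frac{t \frac{1}{t}}{3} = \frac{1}{3} \cdot 1 = \frac{1}{3}$)
$\left(c{\left(9 \right)} - 121\right) \left(322 + 295\right) = \left(\frac{1}{3} - 121\right) \left(322 + 295\right) = \left(- \frac{362}{3}\right) 617 = - \frac{223354}{3}$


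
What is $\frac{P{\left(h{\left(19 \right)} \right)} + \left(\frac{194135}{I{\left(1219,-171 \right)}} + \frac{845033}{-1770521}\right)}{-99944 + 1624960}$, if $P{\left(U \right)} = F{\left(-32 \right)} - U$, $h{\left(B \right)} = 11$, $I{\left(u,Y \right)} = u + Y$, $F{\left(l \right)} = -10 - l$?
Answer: $\frac{363245065839}{2829676350296128} \approx 0.00012837$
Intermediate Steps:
$I{\left(u,Y \right)} = Y + u$
$P{\left(U \right)} = 22 - U$ ($P{\left(U \right)} = \left(-10 - -32\right) - U = \left(-10 + 32\right) - U = 22 - U$)
$\frac{P{\left(h{\left(19 \right)} \right)} + \left(\frac{194135}{I{\left(1219,-171 \right)}} + \frac{845033}{-1770521}\right)}{-99944 + 1624960} = \frac{\left(22 - 11\right) + \left(\frac{194135}{-171 + 1219} + \frac{845033}{-1770521}\right)}{-99944 + 1624960} = \frac{\left(22 - 11\right) + \left(\frac{194135}{1048} + 845033 \left(- \frac{1}{1770521}\right)\right)}{1525016} = \left(11 + \left(194135 \cdot \frac{1}{1048} - \frac{845033}{1770521}\right)\right) \frac{1}{1525016} = \left(11 + \left(\frac{194135}{1048} - \frac{845033}{1770521}\right)\right) \frac{1}{1525016} = \left(11 + \frac{342834499751}{1855506008}\right) \frac{1}{1525016} = \frac{363245065839}{1855506008} \cdot \frac{1}{1525016} = \frac{363245065839}{2829676350296128}$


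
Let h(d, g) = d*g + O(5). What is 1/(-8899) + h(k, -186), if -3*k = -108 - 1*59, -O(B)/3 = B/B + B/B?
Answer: -92193641/8899 ≈ -10360.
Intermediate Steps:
O(B) = -6 (O(B) = -3*(B/B + B/B) = -3*(1 + 1) = -3*2 = -6)
k = 167/3 (k = -(-108 - 1*59)/3 = -(-108 - 59)/3 = -1/3*(-167) = 167/3 ≈ 55.667)
h(d, g) = -6 + d*g (h(d, g) = d*g - 6 = -6 + d*g)
1/(-8899) + h(k, -186) = 1/(-8899) + (-6 + (167/3)*(-186)) = -1/8899 + (-6 - 10354) = -1/8899 - 10360 = -92193641/8899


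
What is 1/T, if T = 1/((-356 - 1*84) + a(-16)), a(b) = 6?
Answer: -434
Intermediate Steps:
T = -1/434 (T = 1/((-356 - 1*84) + 6) = 1/((-356 - 84) + 6) = 1/(-440 + 6) = 1/(-434) = -1/434 ≈ -0.0023041)
1/T = 1/(-1/434) = -434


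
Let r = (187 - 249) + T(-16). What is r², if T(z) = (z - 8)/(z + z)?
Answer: 60025/16 ≈ 3751.6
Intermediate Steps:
T(z) = (-8 + z)/(2*z) (T(z) = (-8 + z)/((2*z)) = (-8 + z)*(1/(2*z)) = (-8 + z)/(2*z))
r = -245/4 (r = (187 - 249) + (½)*(-8 - 16)/(-16) = -62 + (½)*(-1/16)*(-24) = -62 + ¾ = -245/4 ≈ -61.250)
r² = (-245/4)² = 60025/16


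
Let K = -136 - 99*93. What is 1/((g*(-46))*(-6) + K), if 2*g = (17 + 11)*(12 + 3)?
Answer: 1/48617 ≈ 2.0569e-5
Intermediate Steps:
g = 210 (g = ((17 + 11)*(12 + 3))/2 = (28*15)/2 = (1/2)*420 = 210)
K = -9343 (K = -136 - 9207 = -9343)
1/((g*(-46))*(-6) + K) = 1/((210*(-46))*(-6) - 9343) = 1/(-9660*(-6) - 9343) = 1/(57960 - 9343) = 1/48617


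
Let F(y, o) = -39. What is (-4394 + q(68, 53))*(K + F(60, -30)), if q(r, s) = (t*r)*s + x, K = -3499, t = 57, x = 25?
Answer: -711346742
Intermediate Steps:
q(r, s) = 25 + 57*r*s (q(r, s) = (57*r)*s + 25 = 57*r*s + 25 = 25 + 57*r*s)
(-4394 + q(68, 53))*(K + F(60, -30)) = (-4394 + (25 + 57*68*53))*(-3499 - 39) = (-4394 + (25 + 205428))*(-3538) = (-4394 + 205453)*(-3538) = 201059*(-3538) = -711346742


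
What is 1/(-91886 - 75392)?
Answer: -1/167278 ≈ -5.9781e-6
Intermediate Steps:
1/(-91886 - 75392) = 1/(-167278) = -1/167278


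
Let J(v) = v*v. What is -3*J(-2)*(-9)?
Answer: 108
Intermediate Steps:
J(v) = v²
-3*J(-2)*(-9) = -3*(-2)²*(-9) = -3*4*(-9) = -12*(-9) = 108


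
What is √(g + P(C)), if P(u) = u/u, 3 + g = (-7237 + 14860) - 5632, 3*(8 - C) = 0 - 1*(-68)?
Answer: 3*√221 ≈ 44.598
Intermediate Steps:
C = -44/3 (C = 8 - (0 - 1*(-68))/3 = 8 - (0 + 68)/3 = 8 - ⅓*68 = 8 - 68/3 = -44/3 ≈ -14.667)
g = 1988 (g = -3 + ((-7237 + 14860) - 5632) = -3 + (7623 - 5632) = -3 + 1991 = 1988)
P(u) = 1
√(g + P(C)) = √(1988 + 1) = √1989 = 3*√221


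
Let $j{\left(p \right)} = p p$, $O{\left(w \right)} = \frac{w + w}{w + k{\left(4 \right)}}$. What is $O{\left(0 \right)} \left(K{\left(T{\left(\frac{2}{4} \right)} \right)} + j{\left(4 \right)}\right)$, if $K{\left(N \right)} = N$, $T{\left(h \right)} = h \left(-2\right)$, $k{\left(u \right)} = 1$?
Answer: $0$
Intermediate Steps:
$T{\left(h \right)} = - 2 h$
$O{\left(w \right)} = \frac{2 w}{1 + w}$ ($O{\left(w \right)} = \frac{w + w}{w + 1} = \frac{2 w}{1 + w}$)
$j{\left(p \right)} = p^{2}$
$O{\left(0 \right)} \left(K{\left(T{\left(\frac{2}{4} \right)} \right)} + j{\left(4 \right)}\right) = 2 \cdot 0 \frac{1}{1 + 0} \left(- 2 \cdot \frac{2}{4} + 4^{2}\right) = 2 \cdot 0 \cdot 1^{-1} \left(- 2 \cdot 2 \cdot \frac{1}{4} + 16\right) = 2 \cdot 0 \cdot 1 \left(\left(-2\right) \frac{1}{2} + 16\right) = 0 \left(-1 + 16\right) = 0 \cdot 15 = 0$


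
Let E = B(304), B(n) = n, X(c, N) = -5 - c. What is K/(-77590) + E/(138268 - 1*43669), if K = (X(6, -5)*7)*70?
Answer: 53347597/733993641 ≈ 0.072681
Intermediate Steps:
E = 304
K = -5390 (K = ((-5 - 1*6)*7)*70 = ((-5 - 6)*7)*70 = -11*7*70 = -77*70 = -5390)
K/(-77590) + E/(138268 - 1*43669) = -5390/(-77590) + 304/(138268 - 1*43669) = -5390*(-1/77590) + 304/(138268 - 43669) = 539/7759 + 304/94599 = 53347597/733993641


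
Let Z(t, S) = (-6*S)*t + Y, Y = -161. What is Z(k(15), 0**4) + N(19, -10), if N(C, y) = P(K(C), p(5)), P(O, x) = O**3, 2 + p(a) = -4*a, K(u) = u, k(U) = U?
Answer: 6698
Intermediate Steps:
p(a) = -2 - 4*a
N(C, y) = C**3
Z(t, S) = -161 - 6*S*t (Z(t, S) = (-6*S)*t - 161 = -6*S*t - 161 = -161 - 6*S*t)
Z(k(15), 0**4) + N(19, -10) = (-161 - 6*0**4*15) + 19**3 = (-161 - 6*0*15) + 6859 = (-161 + 0) + 6859 = -161 + 6859 = 6698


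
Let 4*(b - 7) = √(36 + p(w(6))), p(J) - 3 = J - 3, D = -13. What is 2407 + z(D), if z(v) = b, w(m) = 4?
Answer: 2414 + √10/2 ≈ 2415.6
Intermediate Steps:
p(J) = J (p(J) = 3 + (J - 3) = 3 + (-3 + J) = J)
b = 7 + √10/2 (b = 7 + √(36 + 4)/4 = 7 + √40/4 = 7 + (2*√10)/4 = 7 + √10/2 ≈ 8.5811)
z(v) = 7 + √10/2
2407 + z(D) = 2407 + (7 + √10/2) = 2414 + √10/2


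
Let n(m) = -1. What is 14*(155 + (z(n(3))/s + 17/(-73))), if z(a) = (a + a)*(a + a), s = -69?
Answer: 10909780/5037 ≈ 2165.9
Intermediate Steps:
z(a) = 4*a**2 (z(a) = (2*a)*(2*a) = 4*a**2)
14*(155 + (z(n(3))/s + 17/(-73))) = 14*(155 + ((4*(-1)**2)/(-69) + 17/(-73))) = 14*(155 + ((4*1)*(-1/69) + 17*(-1/73))) = 14*(155 + (4*(-1/69) - 17/73)) = 14*(155 + (-4/69 - 17/73)) = 14*(155 - 1465/5037) = 14*(779270/5037) = 10909780/5037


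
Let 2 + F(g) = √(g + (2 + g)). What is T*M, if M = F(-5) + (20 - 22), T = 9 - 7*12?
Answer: 300 - 150*I*√2 ≈ 300.0 - 212.13*I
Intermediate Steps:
T = -75 (T = 9 - 84 = -75)
F(g) = -2 + √(2 + 2*g) (F(g) = -2 + √(g + (2 + g)) = -2 + √(2 + 2*g))
M = -4 + 2*I*√2 (M = (-2 + √(2 + 2*(-5))) + (20 - 22) = (-2 + √(2 - 10)) - 2 = (-2 + √(-8)) - 2 = (-2 + 2*I*√2) - 2 = -4 + 2*I*√2 ≈ -4.0 + 2.8284*I)
T*M = -75*(-4 + 2*I*√2) = 300 - 150*I*√2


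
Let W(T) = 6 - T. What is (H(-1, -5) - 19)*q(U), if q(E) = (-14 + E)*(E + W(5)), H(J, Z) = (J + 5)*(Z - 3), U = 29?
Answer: -22950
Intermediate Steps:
H(J, Z) = (-3 + Z)*(5 + J) (H(J, Z) = (5 + J)*(-3 + Z) = (-3 + Z)*(5 + J))
q(E) = (1 + E)*(-14 + E) (q(E) = (-14 + E)*(E + (6 - 1*5)) = (-14 + E)*(E + (6 - 5)) = (-14 + E)*(E + 1) = (-14 + E)*(1 + E) = (1 + E)*(-14 + E))
(H(-1, -5) - 19)*q(U) = ((-15 - 3*(-1) + 5*(-5) - 1*(-5)) - 19)*(-14 + 29**2 - 13*29) = ((-15 + 3 - 25 + 5) - 19)*(-14 + 841 - 377) = (-32 - 19)*450 = -51*450 = -22950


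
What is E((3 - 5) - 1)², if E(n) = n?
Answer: 9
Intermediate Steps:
E((3 - 5) - 1)² = ((3 - 5) - 1)² = (-2 - 1)² = (-3)² = 9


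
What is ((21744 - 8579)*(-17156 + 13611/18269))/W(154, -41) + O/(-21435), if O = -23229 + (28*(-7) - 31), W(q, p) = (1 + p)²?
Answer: -3537634239856367/25062144960 ≈ -1.4115e+5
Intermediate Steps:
O = -23456 (O = -23229 + (-196 - 31) = -23229 - 227 = -23456)
((21744 - 8579)*(-17156 + 13611/18269))/W(154, -41) + O/(-21435) = ((21744 - 8579)*(-17156 + 13611/18269))/((1 - 41)²) - 23456/(-21435) = (13165*(-17156 + 13611*(1/18269)))/((-40)²) - 23456*(-1/21435) = (13165*(-17156 + 13611/18269))/1600 + 23456/21435 = (13165*(-313409353/18269))*(1/1600) + 23456/21435 = -4126034132245/18269*1/1600 + 23456/21435 = -825206826449/5846080 + 23456/21435 = -3537634239856367/25062144960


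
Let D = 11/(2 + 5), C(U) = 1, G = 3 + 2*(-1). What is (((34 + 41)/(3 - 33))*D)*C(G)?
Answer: -55/14 ≈ -3.9286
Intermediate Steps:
G = 1 (G = 3 - 2 = 1)
D = 11/7 ≈ 1.5714
(((34 + 41)/(3 - 33))*D)*C(G) = (((34 + 41)/(3 - 33))*(11/7))*1 = ((75/(-30))*(11/7))*1 = ((75*(-1/30))*(11/7))*1 = -5/2*11/7*1 = -55/14*1 = -55/14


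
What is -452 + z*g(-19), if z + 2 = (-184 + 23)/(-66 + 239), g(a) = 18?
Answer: -87322/173 ≈ -504.75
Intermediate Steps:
z = -507/173 (z = -2 + (-184 + 23)/(-66 + 239) = -2 - 161/173 = -507/173 ≈ -2.9306)
-452 + z*g(-19) = -452 - 507/173*18 = -452 - 9126/173 = -87322/173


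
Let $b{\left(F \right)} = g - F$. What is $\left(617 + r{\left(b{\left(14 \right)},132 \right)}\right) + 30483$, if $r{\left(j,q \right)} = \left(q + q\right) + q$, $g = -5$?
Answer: $31496$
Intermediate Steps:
$b{\left(F \right)} = -5 - F$
$r{\left(j,q \right)} = 3 q$ ($r{\left(j,q \right)} = 2 q + q = 3 q$)
$\left(617 + r{\left(b{\left(14 \right)},132 \right)}\right) + 30483 = \left(617 + 3 \cdot 132\right) + 30483 = \left(617 + 396\right) + 30483 = 1013 + 30483 = 31496$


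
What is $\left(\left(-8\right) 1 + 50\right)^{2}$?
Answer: $1764$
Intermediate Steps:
$\left(\left(-8\right) 1 + 50\right)^{2} = \left(-8 + 50\right)^{2} = 42^{2} = 1764$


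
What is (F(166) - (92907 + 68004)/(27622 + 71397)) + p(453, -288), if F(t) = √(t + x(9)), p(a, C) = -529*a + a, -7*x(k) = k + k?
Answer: -23683921407/99019 + 2*√2002/7 ≈ -2.3917e+5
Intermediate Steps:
x(k) = -2*k/7 (x(k) = -(k + k)/7 = -2*k/7)
p(a, C) = -528*a
F(t) = √(-18/7 + t) (F(t) = √(t - 2/7*9) = √(t - 18/7) = √(-18/7 + t))
(F(166) - (92907 + 68004)/(27622 + 71397)) + p(453, -288) = (√(-126 + 49*166)/7 - (92907 + 68004)/(27622 + 71397)) - 528*453 = (√(-126 + 8134)/7 - 160911/99019) - 239184 = (√8008/7 - 160911/99019) - 239184 = ((2*√2002)/7 - 1*160911/99019) - 239184 = (2*√2002/7 - 160911/99019) - 239184 = (-160911/99019 + 2*√2002/7) - 239184 = -23683921407/99019 + 2*√2002/7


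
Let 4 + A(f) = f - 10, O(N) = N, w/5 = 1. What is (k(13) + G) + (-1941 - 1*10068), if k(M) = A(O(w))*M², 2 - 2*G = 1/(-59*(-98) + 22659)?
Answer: -769556579/56882 ≈ -13529.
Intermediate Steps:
w = 5 (w = 5*1 = 5)
A(f) = -14 + f (A(f) = -4 + (f - 10) = -4 + (-10 + f) = -14 + f)
G = 56881/56882 (G = 1 - 1/(2*(-59*(-98) + 22659)) = 1 - 1/(2*(5782 + 22659)) = 1 - ½/28441 = 1 - ½*1/28441 = 1 - 1/56882 = 56881/56882 ≈ 0.99998)
k(M) = -9*M² (k(M) = (-14 + 5)*M² = -9*M²)
(k(13) + G) + (-1941 - 1*10068) = (-9*13² + 56881/56882) + (-1941 - 1*10068) = (-9*169 + 56881/56882) + (-1941 - 10068) = (-1521 + 56881/56882) - 12009 = -86460641/56882 - 12009 = -769556579/56882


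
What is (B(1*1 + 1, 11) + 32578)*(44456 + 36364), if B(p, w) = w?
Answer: 2633842980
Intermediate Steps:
(B(1*1 + 1, 11) + 32578)*(44456 + 36364) = (11 + 32578)*(44456 + 36364) = 32589*80820 = 2633842980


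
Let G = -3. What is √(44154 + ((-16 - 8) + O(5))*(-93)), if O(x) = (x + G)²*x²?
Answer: √37086 ≈ 192.58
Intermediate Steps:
O(x) = x²*(-3 + x)² (O(x) = (x - 3)²*x² = (-3 + x)²*x² = x²*(-3 + x)²)
√(44154 + ((-16 - 8) + O(5))*(-93)) = √(44154 + ((-16 - 8) + 5²*(-3 + 5)²)*(-93)) = √(44154 + (-24 + 25*2²)*(-93)) = √(44154 + (-24 + 25*4)*(-93)) = √(44154 + (-24 + 100)*(-93)) = √(44154 + 76*(-93)) = √(44154 - 7068) = √37086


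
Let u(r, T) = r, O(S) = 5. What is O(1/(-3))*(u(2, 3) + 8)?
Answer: 50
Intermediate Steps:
O(1/(-3))*(u(2, 3) + 8) = 5*(2 + 8) = 5*10 = 50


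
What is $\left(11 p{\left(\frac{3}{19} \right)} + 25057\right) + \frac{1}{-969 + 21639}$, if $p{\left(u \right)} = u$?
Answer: $\frac{9841317739}{392730} \approx 25059.0$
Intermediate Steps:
$\left(11 p{\left(\frac{3}{19} \right)} + 25057\right) + \frac{1}{-969 + 21639} = \left(11 \cdot \frac{3}{19} + 25057\right) + \frac{1}{-969 + 21639} = \left(11 \cdot 3 \cdot \frac{1}{19} + 25057\right) + \frac{1}{20670} = \left(11 \cdot \frac{3}{19} + 25057\right) + \frac{1}{20670} = \left(\frac{33}{19} + 25057\right) + \frac{1}{20670} = \frac{476116}{19} + \frac{1}{20670} = \frac{9841317739}{392730}$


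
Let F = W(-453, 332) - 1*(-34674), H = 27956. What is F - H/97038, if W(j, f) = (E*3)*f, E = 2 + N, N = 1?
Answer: 1827308600/48519 ≈ 37662.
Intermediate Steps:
E = 3 (E = 2 + 1 = 3)
W(j, f) = 9*f (W(j, f) = (3*3)*f = 9*f)
F = 37662 (F = 9*332 - 1*(-34674) = 2988 + 34674 = 37662)
F - H/97038 = 37662 - 27956/97038 = 37662 - 1*13978/48519 = 37662 - 13978/48519 = 1827308600/48519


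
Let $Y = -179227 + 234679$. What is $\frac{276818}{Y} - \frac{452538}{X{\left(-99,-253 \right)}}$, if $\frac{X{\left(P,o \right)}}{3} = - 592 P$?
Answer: $\frac{109153291}{45137928} \approx 2.4182$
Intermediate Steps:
$X{\left(P,o \right)} = - 1776 P$ ($X{\left(P,o \right)} = 3 \left(- 592 P\right) = - 1776 P$)
$Y = 55452$
$\frac{276818}{Y} - \frac{452538}{X{\left(-99,-253 \right)}} = \frac{276818}{55452} - \frac{452538}{\left(-1776\right) \left(-99\right)} = 276818 \cdot \frac{1}{55452} - \frac{452538}{175824} = \frac{138409}{27726} - \frac{25141}{9768} = \frac{109153291}{45137928}$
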